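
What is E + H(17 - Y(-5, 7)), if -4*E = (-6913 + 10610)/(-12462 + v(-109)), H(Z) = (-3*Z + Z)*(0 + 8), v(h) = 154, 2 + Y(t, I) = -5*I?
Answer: -42532751/49232 ≈ -863.92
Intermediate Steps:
Y(t, I) = -2 - 5*I
H(Z) = -16*Z (H(Z) = -2*Z*8 = -16*Z)
E = 3697/49232 (E = -(-6913 + 10610)/(4*(-12462 + 154)) = -3697/(4*(-12308)) = -3697*(-1)/(4*12308) = -1/4*(-3697/12308) = 3697/49232 ≈ 0.075093)
E + H(17 - Y(-5, 7)) = 3697/49232 - 16*(17 - (-2 - 5*7)) = 3697/49232 - 16*(17 - (-2 - 35)) = 3697/49232 - 16*(17 - 1*(-37)) = 3697/49232 - 16*(17 + 37) = 3697/49232 - 16*54 = 3697/49232 - 864 = -42532751/49232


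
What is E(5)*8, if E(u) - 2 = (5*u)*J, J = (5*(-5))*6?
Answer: -29984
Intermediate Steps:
J = -150 (J = -25*6 = -150)
E(u) = 2 - 750*u (E(u) = 2 + (5*u)*(-150) = 2 - 750*u)
E(5)*8 = (2 - 750*5)*8 = (2 - 3750)*8 = -3748*8 = -29984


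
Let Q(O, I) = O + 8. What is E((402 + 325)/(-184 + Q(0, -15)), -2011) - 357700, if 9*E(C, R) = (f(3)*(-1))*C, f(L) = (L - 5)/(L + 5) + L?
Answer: -206034473/576 ≈ -3.5770e+5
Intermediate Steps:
f(L) = L + (-5 + L)/(5 + L) (f(L) = (-5 + L)/(5 + L) + L = L + (-5 + L)/(5 + L))
Q(O, I) = 8 + O
E(C, R) = -11*C/36 (E(C, R) = ((((-5 + 3² + 6*3)/(5 + 3))*(-1))*C)/9 = ((((-5 + 9 + 18)/8)*(-1))*C)/9 = ((((⅛)*22)*(-1))*C)/9 = (((11/4)*(-1))*C)/9 = (-11*C/4)/9 = -11*C/36)
E((402 + 325)/(-184 + Q(0, -15)), -2011) - 357700 = -11*(402 + 325)/(36*(-184 + (8 + 0))) - 357700 = -7997/(36*(-184 + 8)) - 357700 = -7997/(36*(-176)) - 357700 = -7997*(-1)/(36*176) - 357700 = -11/36*(-727/176) - 357700 = 727/576 - 357700 = -206034473/576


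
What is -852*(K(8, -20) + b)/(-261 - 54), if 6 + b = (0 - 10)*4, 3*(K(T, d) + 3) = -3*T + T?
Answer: -46292/315 ≈ -146.96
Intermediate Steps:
K(T, d) = -3 - 2*T/3 (K(T, d) = -3 + (-3*T + T)/3 = -3 + (-2*T)/3 = -3 - 2*T/3)
b = -46 (b = -6 + (0 - 10)*4 = -6 - 10*4 = -6 - 40 = -46)
-852*(K(8, -20) + b)/(-261 - 54) = -852*((-3 - 2/3*8) - 46)/(-261 - 54) = -852/((-315/((-3 - 16/3) - 46))) = -852/((-315/(-25/3 - 46))) = -852/((-315/(-163/3))) = -852/((-315*(-3/163))) = -852/945/163 = -852*163/945 = -46292/315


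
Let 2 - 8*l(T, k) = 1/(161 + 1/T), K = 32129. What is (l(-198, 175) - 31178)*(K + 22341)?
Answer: -54135181706905/31877 ≈ -1.6983e+9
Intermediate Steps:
l(T, k) = 1/4 - 1/(8*(161 + 1/T))
(l(-198, 175) - 31178)*(K + 22341) = ((2 + 321*(-198))/(8*(1 + 161*(-198))) - 31178)*(32129 + 22341) = ((2 - 63558)/(8*(1 - 31878)) - 31178)*54470 = ((1/8)*(-63556)/(-31877) - 31178)*54470 = ((1/8)*(-1/31877)*(-63556) - 31178)*54470 = (15889/63754 - 31178)*54470 = -1987706323/63754*54470 = -54135181706905/31877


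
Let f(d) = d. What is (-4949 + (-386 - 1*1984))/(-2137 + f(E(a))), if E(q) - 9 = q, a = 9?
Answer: 563/163 ≈ 3.4540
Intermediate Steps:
E(q) = 9 + q
(-4949 + (-386 - 1*1984))/(-2137 + f(E(a))) = (-4949 + (-386 - 1*1984))/(-2137 + (9 + 9)) = (-4949 + (-386 - 1984))/(-2137 + 18) = (-4949 - 2370)/(-2119) = -7319*(-1/2119) = 563/163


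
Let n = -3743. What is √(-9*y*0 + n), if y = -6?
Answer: I*√3743 ≈ 61.18*I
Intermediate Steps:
√(-9*y*0 + n) = √(-9*(-6)*0 - 3743) = √(54*0 - 3743) = √(0 - 3743) = √(-3743) = I*√3743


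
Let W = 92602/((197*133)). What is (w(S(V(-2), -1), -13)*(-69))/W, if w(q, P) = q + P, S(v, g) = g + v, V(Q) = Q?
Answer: 14462952/46301 ≈ 312.37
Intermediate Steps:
w(q, P) = P + q
W = 92602/26201 ≈ 3.5343
(w(S(V(-2), -1), -13)*(-69))/W = ((-13 + (-1 - 2))*(-69))/(92602/26201) = ((-13 - 3)*(-69))*(26201/92602) = -16*(-69)*(26201/92602) = 1104*(26201/92602) = 14462952/46301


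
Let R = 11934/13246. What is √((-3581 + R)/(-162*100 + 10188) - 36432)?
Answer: I*√401107586604244019/3318123 ≈ 190.87*I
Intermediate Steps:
R = 5967/6623 (R = 11934*(1/13246) = 5967/6623 ≈ 0.90095)
√((-3581 + R)/(-162*100 + 10188) - 36432) = √((-3581 + 5967/6623)/(-162*100 + 10188) - 36432) = √(-23710996/(6623*(-16200 + 10188)) - 36432) = √(-23710996/6623/(-6012) - 36432) = √(-23710996/6623*(-1/6012) - 36432) = √(5927749/9954369 - 36432) = √(-362651643659/9954369) = I*√401107586604244019/3318123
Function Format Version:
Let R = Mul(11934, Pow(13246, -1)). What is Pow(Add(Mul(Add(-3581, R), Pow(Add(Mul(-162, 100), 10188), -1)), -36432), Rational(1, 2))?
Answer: Mul(Rational(1, 3318123), I, Pow(401107586604244019, Rational(1, 2))) ≈ Mul(190.87, I)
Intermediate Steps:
R = Rational(5967, 6623) (R = Mul(11934, Rational(1, 13246)) = Rational(5967, 6623) ≈ 0.90095)
Pow(Add(Mul(Add(-3581, R), Pow(Add(Mul(-162, 100), 10188), -1)), -36432), Rational(1, 2)) = Pow(Add(Mul(Add(-3581, Rational(5967, 6623)), Pow(Add(Mul(-162, 100), 10188), -1)), -36432), Rational(1, 2)) = Pow(Add(Mul(Rational(-23710996, 6623), Pow(Add(-16200, 10188), -1)), -36432), Rational(1, 2)) = Pow(Add(Mul(Rational(-23710996, 6623), Pow(-6012, -1)), -36432), Rational(1, 2)) = Pow(Add(Mul(Rational(-23710996, 6623), Rational(-1, 6012)), -36432), Rational(1, 2)) = Pow(Add(Rational(5927749, 9954369), -36432), Rational(1, 2)) = Pow(Rational(-362651643659, 9954369), Rational(1, 2)) = Mul(Rational(1, 3318123), I, Pow(401107586604244019, Rational(1, 2)))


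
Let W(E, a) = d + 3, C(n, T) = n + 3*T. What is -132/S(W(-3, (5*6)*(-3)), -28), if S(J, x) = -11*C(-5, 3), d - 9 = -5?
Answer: 3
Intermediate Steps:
d = 4 (d = 9 - 5 = 4)
W(E, a) = 7 (W(E, a) = 4 + 3 = 7)
S(J, x) = -44 (S(J, x) = -11*(-5 + 3*3) = -11*(-5 + 9) = -11*4 = -44)
-132/S(W(-3, (5*6)*(-3)), -28) = -132/(-44) = -132*(-1/44) = 3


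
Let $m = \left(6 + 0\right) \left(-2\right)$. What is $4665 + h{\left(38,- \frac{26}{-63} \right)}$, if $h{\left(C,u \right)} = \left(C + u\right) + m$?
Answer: $\frac{295559}{63} \approx 4691.4$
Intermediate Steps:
$m = -12$ ($m = 6 \left(-2\right) = -12$)
$h{\left(C,u \right)} = -12 + C + u$ ($h{\left(C,u \right)} = \left(C + u\right) - 12 = -12 + C + u$)
$4665 + h{\left(38,- \frac{26}{-63} \right)} = 4665 - \left(-26 - \frac{26}{63}\right) = 4665 - - \frac{1664}{63} = 4665 + \left(-12 + 38 + \frac{26}{63}\right) = 4665 + \frac{1664}{63} = \frac{295559}{63}$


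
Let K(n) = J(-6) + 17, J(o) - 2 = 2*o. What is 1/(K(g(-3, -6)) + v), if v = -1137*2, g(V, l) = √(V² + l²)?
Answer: -1/2267 ≈ -0.00044111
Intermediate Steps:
J(o) = 2 + 2*o
v = -2274
K(n) = 7 (K(n) = (2 + 2*(-6)) + 17 = (2 - 12) + 17 = -10 + 17 = 7)
1/(K(g(-3, -6)) + v) = 1/(7 - 2274) = 1/(-2267) = -1/2267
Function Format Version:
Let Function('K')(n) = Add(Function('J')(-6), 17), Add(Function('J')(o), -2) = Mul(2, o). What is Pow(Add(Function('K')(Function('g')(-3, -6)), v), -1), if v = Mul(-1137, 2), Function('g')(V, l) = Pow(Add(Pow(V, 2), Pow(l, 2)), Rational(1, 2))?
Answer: Rational(-1, 2267) ≈ -0.00044111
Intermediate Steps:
Function('J')(o) = Add(2, Mul(2, o))
v = -2274
Function('K')(n) = 7 (Function('K')(n) = Add(Add(2, Mul(2, -6)), 17) = Add(Add(2, -12), 17) = Add(-10, 17) = 7)
Pow(Add(Function('K')(Function('g')(-3, -6)), v), -1) = Pow(Add(7, -2274), -1) = Pow(-2267, -1) = Rational(-1, 2267)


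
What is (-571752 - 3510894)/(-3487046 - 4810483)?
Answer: 1360882/2765843 ≈ 0.49203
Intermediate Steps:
(-571752 - 3510894)/(-3487046 - 4810483) = -4082646/(-8297529) = -4082646*(-1/8297529) = 1360882/2765843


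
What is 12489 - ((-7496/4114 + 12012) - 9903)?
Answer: 21355408/2057 ≈ 10382.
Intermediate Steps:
12489 - ((-7496/4114 + 12012) - 9903) = 12489 - ((-7496*1/4114 + 12012) - 9903) = 12489 - ((-3748/2057 + 12012) - 9903) = 12489 - (24704936/2057 - 9903) = 12489 - 1*4334465/2057 = 12489 - 4334465/2057 = 21355408/2057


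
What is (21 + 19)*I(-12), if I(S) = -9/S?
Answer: 30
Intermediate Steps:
(21 + 19)*I(-12) = (21 + 19)*(-9/(-12)) = 40*(-9*(-1/12)) = 40*(¾) = 30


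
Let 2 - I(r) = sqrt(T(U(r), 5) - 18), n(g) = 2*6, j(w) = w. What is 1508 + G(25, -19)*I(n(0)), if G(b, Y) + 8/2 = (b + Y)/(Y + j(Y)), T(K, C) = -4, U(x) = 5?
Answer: 28494/19 + 79*I*sqrt(22)/19 ≈ 1499.7 + 19.502*I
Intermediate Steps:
n(g) = 12
G(b, Y) = -4 + (Y + b)/(2*Y) (G(b, Y) = -4 + (b + Y)/(Y + Y) = -4 + (Y + b)/((2*Y)) = -4 + (Y + b)*(1/(2*Y)) = -4 + (Y + b)/(2*Y))
I(r) = 2 - I*sqrt(22) (I(r) = 2 - sqrt(-4 - 18) = 2 - sqrt(-22) = 2 - I*sqrt(22))
1508 + G(25, -19)*I(n(0)) = 1508 + ((1/2)*(25 - 7*(-19))/(-19))*(2 - I*sqrt(22)) = 1508 + ((1/2)*(-1/19)*(25 + 133))*(2 - I*sqrt(22)) = 1508 + ((1/2)*(-1/19)*158)*(2 - I*sqrt(22)) = 1508 - 79*(2 - I*sqrt(22))/19 = 1508 + (-158/19 + 79*I*sqrt(22)/19) = 28494/19 + 79*I*sqrt(22)/19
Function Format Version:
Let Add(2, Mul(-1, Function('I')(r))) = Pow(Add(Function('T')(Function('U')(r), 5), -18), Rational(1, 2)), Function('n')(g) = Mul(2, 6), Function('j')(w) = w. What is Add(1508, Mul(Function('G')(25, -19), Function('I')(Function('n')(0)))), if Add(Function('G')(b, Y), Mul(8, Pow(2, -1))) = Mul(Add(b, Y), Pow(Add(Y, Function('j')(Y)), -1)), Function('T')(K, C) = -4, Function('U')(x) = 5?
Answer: Add(Rational(28494, 19), Mul(Rational(79, 19), I, Pow(22, Rational(1, 2)))) ≈ Add(1499.7, Mul(19.502, I))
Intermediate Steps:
Function('n')(g) = 12
Function('G')(b, Y) = Add(-4, Mul(Rational(1, 2), Pow(Y, -1), Add(Y, b))) (Function('G')(b, Y) = Add(-4, Mul(Add(b, Y), Pow(Add(Y, Y), -1))) = Add(-4, Mul(Add(Y, b), Pow(Mul(2, Y), -1))) = Add(-4, Mul(Add(Y, b), Mul(Rational(1, 2), Pow(Y, -1)))) = Add(-4, Mul(Rational(1, 2), Pow(Y, -1), Add(Y, b))))
Function('I')(r) = Add(2, Mul(-1, I, Pow(22, Rational(1, 2)))) (Function('I')(r) = Add(2, Mul(-1, Pow(Add(-4, -18), Rational(1, 2)))) = Add(2, Mul(-1, Pow(-22, Rational(1, 2)))) = Add(2, Mul(-1, Mul(I, Pow(22, Rational(1, 2))))) = Add(2, Mul(-1, I, Pow(22, Rational(1, 2)))))
Add(1508, Mul(Function('G')(25, -19), Function('I')(Function('n')(0)))) = Add(1508, Mul(Mul(Rational(1, 2), Pow(-19, -1), Add(25, Mul(-7, -19))), Add(2, Mul(-1, I, Pow(22, Rational(1, 2)))))) = Add(1508, Mul(Mul(Rational(1, 2), Rational(-1, 19), Add(25, 133)), Add(2, Mul(-1, I, Pow(22, Rational(1, 2)))))) = Add(1508, Mul(Mul(Rational(1, 2), Rational(-1, 19), 158), Add(2, Mul(-1, I, Pow(22, Rational(1, 2)))))) = Add(1508, Mul(Rational(-79, 19), Add(2, Mul(-1, I, Pow(22, Rational(1, 2)))))) = Add(1508, Add(Rational(-158, 19), Mul(Rational(79, 19), I, Pow(22, Rational(1, 2))))) = Add(Rational(28494, 19), Mul(Rational(79, 19), I, Pow(22, Rational(1, 2))))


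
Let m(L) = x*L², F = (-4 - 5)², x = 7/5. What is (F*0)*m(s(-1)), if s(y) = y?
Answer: 0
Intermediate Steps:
x = 7/5 (x = 7*(⅕) = 7/5 ≈ 1.4000)
F = 81 (F = (-9)² = 81)
m(L) = 7*L²/5
(F*0)*m(s(-1)) = (81*0)*((7/5)*(-1)²) = 0*((7/5)*1) = 0*(7/5) = 0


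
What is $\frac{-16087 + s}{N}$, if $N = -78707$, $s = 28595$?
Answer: $- \frac{12508}{78707} \approx -0.15892$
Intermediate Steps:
$\frac{-16087 + s}{N} = \frac{-16087 + 28595}{-78707} = 12508 \left(- \frac{1}{78707}\right) = - \frac{12508}{78707}$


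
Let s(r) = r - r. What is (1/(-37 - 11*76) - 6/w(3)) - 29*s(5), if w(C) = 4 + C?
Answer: -21895/25536 ≈ -0.85742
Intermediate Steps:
s(r) = 0
(1/(-37 - 11*76) - 6/w(3)) - 29*s(5) = (1/(-37 - 11*76) - 6/(4 + 3)) - 29*0 = ((1/76)/(-48) - 6/7) + 0 = (-1/48*1/76 - 6*⅐) + 0 = (-1/3648 - 6/7) + 0 = -21895/25536 + 0 = -21895/25536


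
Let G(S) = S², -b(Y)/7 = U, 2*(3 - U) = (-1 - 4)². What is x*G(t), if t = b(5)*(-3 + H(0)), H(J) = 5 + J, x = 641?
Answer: 11338649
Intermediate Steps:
U = -19/2 (U = 3 - (-1 - 4)²/2 = 3 - ½*(-5)² = 3 - ½*25 = 3 - 25/2 = -19/2 ≈ -9.5000)
b(Y) = 133/2 (b(Y) = -7*(-19/2) = 133/2)
t = 133 (t = 133*(-3 + (5 + 0))/2 = 133*(-3 + 5)/2 = (133/2)*2 = 133)
x*G(t) = 641*133² = 641*17689 = 11338649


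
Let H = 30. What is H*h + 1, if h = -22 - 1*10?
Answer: -959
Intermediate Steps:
h = -32 (h = -22 - 10 = -32)
H*h + 1 = 30*(-32) + 1 = -960 + 1 = -959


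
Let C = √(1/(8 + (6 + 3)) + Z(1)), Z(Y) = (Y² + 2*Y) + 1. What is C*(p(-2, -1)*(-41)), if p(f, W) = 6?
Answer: -246*√1173/17 ≈ -495.60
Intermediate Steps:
Z(Y) = 1 + Y² + 2*Y
C = √1173/17 (C = √(1/(8 + (6 + 3)) + (1 + 1² + 2*1)) = √(1/(8 + 9) + (1 + 1 + 2)) = √(1/17 + 4) = √(69/17) = √1173/17 ≈ 2.0147)
C*(p(-2, -1)*(-41)) = (√1173/17)*(6*(-41)) = (√1173/17)*(-246) = -246*√1173/17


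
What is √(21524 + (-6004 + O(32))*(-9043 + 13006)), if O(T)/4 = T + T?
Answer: 10*I*√227578 ≈ 4770.5*I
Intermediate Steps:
O(T) = 8*T (O(T) = 4*(T + T) = 4*(2*T) = 8*T)
√(21524 + (-6004 + O(32))*(-9043 + 13006)) = √(21524 + (-6004 + 8*32)*(-9043 + 13006)) = √(21524 + (-6004 + 256)*3963) = √(21524 - 5748*3963) = √(21524 - 22779324) = √(-22757800) = 10*I*√227578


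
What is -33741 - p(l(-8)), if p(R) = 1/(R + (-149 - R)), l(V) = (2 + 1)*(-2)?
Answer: -5027408/149 ≈ -33741.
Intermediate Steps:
l(V) = -6 (l(V) = 3*(-2) = -6)
p(R) = -1/149 (p(R) = 1/(-149) = -1/149)
-33741 - p(l(-8)) = -33741 - 1*(-1/149) = -33741 + 1/149 = -5027408/149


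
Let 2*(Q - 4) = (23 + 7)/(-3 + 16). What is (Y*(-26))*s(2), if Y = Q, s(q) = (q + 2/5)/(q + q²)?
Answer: -268/5 ≈ -53.600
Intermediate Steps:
s(q) = (⅖ + q)/(q + q²) (s(q) = (q + 2*(⅕))/(q + q²) = (q + ⅖)/(q + q²) = (⅖ + q)/(q + q²))
Q = 67/13 (Q = 4 + ((23 + 7)/(-3 + 16))/2 = 4 + (30/13)/2 = 4 + (30*(1/13))/2 = 4 + (½)*(30/13) = 4 + 15/13 = 67/13 ≈ 5.1538)
Y = 67/13 ≈ 5.1538
(Y*(-26))*s(2) = ((67/13)*(-26))*((⅖ + 2)/(2*(1 + 2))) = -67*12/(3*5) = -134*⅖ = -268/5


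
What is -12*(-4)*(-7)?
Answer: -336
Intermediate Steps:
-12*(-4)*(-7) = 48*(-7) = -336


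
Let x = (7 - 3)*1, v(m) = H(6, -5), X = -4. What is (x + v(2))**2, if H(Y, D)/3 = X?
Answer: 64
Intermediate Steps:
H(Y, D) = -12 (H(Y, D) = 3*(-4) = -12)
v(m) = -12
x = 4 (x = 4*1 = 4)
(x + v(2))**2 = (4 - 12)**2 = (-8)**2 = 64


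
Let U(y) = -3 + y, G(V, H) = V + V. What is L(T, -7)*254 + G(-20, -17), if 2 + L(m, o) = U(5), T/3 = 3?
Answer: -40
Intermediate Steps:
G(V, H) = 2*V
T = 9 (T = 3*3 = 9)
L(m, o) = 0 (L(m, o) = -2 + (-3 + 5) = -2 + 2 = 0)
L(T, -7)*254 + G(-20, -17) = 0*254 + 2*(-20) = 0 - 40 = -40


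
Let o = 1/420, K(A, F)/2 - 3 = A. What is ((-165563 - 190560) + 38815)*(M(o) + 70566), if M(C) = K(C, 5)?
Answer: -2351271477134/105 ≈ -2.2393e+10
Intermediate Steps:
K(A, F) = 6 + 2*A
o = 1/420 ≈ 0.0023810
M(C) = 6 + 2*C
((-165563 - 190560) + 38815)*(M(o) + 70566) = ((-165563 - 190560) + 38815)*((6 + 2*(1/420)) + 70566) = (-356123 + 38815)*((6 + 1/210) + 70566) = -317308*(1261/210 + 70566) = -317308*14820121/210 = -2351271477134/105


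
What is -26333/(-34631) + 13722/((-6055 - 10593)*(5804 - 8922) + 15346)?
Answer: 683892447656/899086732055 ≈ 0.76065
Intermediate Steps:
-26333/(-34631) + 13722/((-6055 - 10593)*(5804 - 8922) + 15346) = -26333*(-1/34631) + 13722/(-16648*(-3118) + 15346) = 26333/34631 + 13722/(51908464 + 15346) = 26333/34631 + 13722/51923810 = 26333/34631 + 13722*(1/51923810) = 26333/34631 + 6861/25961905 = 683892447656/899086732055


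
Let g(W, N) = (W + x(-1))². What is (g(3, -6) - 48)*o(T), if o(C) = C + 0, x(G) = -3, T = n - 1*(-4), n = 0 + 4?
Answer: -384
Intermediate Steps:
n = 4
T = 8 (T = 4 - 1*(-4) = 4 + 4 = 8)
o(C) = C
g(W, N) = (-3 + W)² (g(W, N) = (W - 3)² = (-3 + W)²)
(g(3, -6) - 48)*o(T) = ((-3 + 3)² - 48)*8 = (0² - 48)*8 = (0 - 48)*8 = -48*8 = -384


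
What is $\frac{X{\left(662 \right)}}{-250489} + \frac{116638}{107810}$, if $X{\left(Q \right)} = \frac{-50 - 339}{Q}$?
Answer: $\frac{9670694379087}{8938727518790} \approx 1.0819$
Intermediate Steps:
$X{\left(Q \right)} = - \frac{389}{Q}$
$\frac{X{\left(662 \right)}}{-250489} + \frac{116638}{107810} = \frac{\left(-389\right) \frac{1}{662}}{-250489} + \frac{116638}{107810} = \left(-389\right) \frac{1}{662} \left(- \frac{1}{250489}\right) + 116638 \cdot \frac{1}{107810} = \left(- \frac{389}{662}\right) \left(- \frac{1}{250489}\right) + \frac{58319}{53905} = \frac{389}{165823718} + \frac{58319}{53905} = \frac{9670694379087}{8938727518790}$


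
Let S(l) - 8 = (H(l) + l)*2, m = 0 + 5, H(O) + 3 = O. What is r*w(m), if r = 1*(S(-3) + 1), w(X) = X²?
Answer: -225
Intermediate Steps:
H(O) = -3 + O
m = 5
S(l) = 2 + 4*l (S(l) = 8 + ((-3 + l) + l)*2 = 8 + (-3 + 2*l)*2 = 8 + (-6 + 4*l) = 2 + 4*l)
r = -9 (r = 1*((2 + 4*(-3)) + 1) = 1*((2 - 12) + 1) = 1*(-10 + 1) = 1*(-9) = -9)
r*w(m) = -9*5² = -9*25 = -225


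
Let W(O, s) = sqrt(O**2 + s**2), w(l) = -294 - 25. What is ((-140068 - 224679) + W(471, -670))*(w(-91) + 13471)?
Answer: -4797152544 + 13152*sqrt(670741) ≈ -4.7864e+9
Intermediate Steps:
w(l) = -319
((-140068 - 224679) + W(471, -670))*(w(-91) + 13471) = ((-140068 - 224679) + sqrt(471**2 + (-670)**2))*(-319 + 13471) = (-364747 + sqrt(221841 + 448900))*13152 = (-364747 + sqrt(670741))*13152 = -4797152544 + 13152*sqrt(670741)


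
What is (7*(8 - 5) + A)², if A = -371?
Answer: 122500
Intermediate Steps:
(7*(8 - 5) + A)² = (7*(8 - 5) - 371)² = (7*3 - 371)² = (21 - 371)² = (-350)² = 122500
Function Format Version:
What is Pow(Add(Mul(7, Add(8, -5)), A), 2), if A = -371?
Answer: 122500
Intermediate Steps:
Pow(Add(Mul(7, Add(8, -5)), A), 2) = Pow(Add(Mul(7, Add(8, -5)), -371), 2) = Pow(Add(Mul(7, 3), -371), 2) = Pow(Add(21, -371), 2) = Pow(-350, 2) = 122500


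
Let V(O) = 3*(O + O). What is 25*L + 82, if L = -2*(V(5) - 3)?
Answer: -1268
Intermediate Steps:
V(O) = 6*O (V(O) = 3*(2*O) = 6*O)
L = -54 (L = -2*(6*5 - 3) = -2*(30 - 3) = -2*27 = -54)
25*L + 82 = 25*(-54) + 82 = -1350 + 82 = -1268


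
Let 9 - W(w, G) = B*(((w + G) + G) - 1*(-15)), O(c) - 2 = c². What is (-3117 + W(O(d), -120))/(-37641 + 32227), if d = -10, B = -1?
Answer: 3231/5414 ≈ 0.59679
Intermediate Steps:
O(c) = 2 + c²
W(w, G) = 24 + w + 2*G (W(w, G) = 9 - (-1)*(((w + G) + G) - 1*(-15)) = 9 - (-1)*(((G + w) + G) + 15) = 9 - (-1)*((w + 2*G) + 15) = 9 - (-1)*(15 + w + 2*G) = 9 - (-15 - w - 2*G) = 9 + (15 + w + 2*G) = 24 + w + 2*G)
(-3117 + W(O(d), -120))/(-37641 + 32227) = (-3117 + (24 + (2 + (-10)²) + 2*(-120)))/(-37641 + 32227) = (-3117 + (24 + (2 + 100) - 240))/(-5414) = (-3117 + (24 + 102 - 240))*(-1/5414) = (-3117 - 114)*(-1/5414) = -3231*(-1/5414) = 3231/5414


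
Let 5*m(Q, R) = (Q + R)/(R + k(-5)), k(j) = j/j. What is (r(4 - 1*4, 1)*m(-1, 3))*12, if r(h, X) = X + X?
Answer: 12/5 ≈ 2.4000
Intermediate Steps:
r(h, X) = 2*X
k(j) = 1
m(Q, R) = (Q + R)/(5*(1 + R)) (m(Q, R) = ((Q + R)/(R + 1))/5 = ((Q + R)/(1 + R))/5 = (Q + R)/(5*(1 + R)))
(r(4 - 1*4, 1)*m(-1, 3))*12 = ((2*1)*((-1 + 3)/(5*(1 + 3))))*12 = (2*((⅕)*2/4))*12 = (2*((⅕)*(¼)*2))*12 = (2*(⅒))*12 = (⅕)*12 = 12/5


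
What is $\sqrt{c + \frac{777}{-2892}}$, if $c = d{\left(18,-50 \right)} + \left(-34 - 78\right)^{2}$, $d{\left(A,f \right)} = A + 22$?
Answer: $\frac{\sqrt{2923502797}}{482} \approx 112.18$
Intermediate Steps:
$d{\left(A,f \right)} = 22 + A$
$c = 12584$ ($c = \left(22 + 18\right) + \left(-34 - 78\right)^{2} = 40 + \left(-112\right)^{2} = 40 + 12544 = 12584$)
$\sqrt{c + \frac{777}{-2892}} = \sqrt{12584 + \frac{777}{-2892}} = \sqrt{12584 + 777 \left(- \frac{1}{2892}\right)} = \sqrt{12584 - \frac{259}{964}} = \sqrt{\frac{12130717}{964}} = \frac{\sqrt{2923502797}}{482}$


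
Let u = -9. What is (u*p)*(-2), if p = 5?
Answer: 90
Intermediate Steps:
(u*p)*(-2) = -9*5*(-2) = -45*(-2) = 90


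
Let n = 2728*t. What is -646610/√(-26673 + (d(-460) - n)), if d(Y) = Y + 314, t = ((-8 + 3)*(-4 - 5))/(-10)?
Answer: 646610*I*√14543/14543 ≈ 5361.9*I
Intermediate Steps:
t = -9/2 (t = -5*(-9)*(-⅒) = 45*(-⅒) = -9/2 ≈ -4.5000)
d(Y) = 314 + Y
n = -12276 (n = 2728*(-9/2) = -12276)
-646610/√(-26673 + (d(-460) - n)) = -646610/√(-26673 + ((314 - 460) - 1*(-12276))) = -646610/√(-26673 + (-146 + 12276)) = -646610/√(-26673 + 12130) = -646610*(-I*√14543/14543) = -(-646610)*I*√14543/14543 = 646610*I*√14543/14543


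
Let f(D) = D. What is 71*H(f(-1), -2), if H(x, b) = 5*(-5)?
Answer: -1775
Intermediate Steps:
H(x, b) = -25
71*H(f(-1), -2) = 71*(-25) = -1775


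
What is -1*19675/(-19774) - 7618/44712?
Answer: 182267567/221033772 ≈ 0.82461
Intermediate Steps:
-1*19675/(-19774) - 7618/44712 = -19675*(-1/19774) - 7618*1/44712 = 19675/19774 - 3809/22356 = 182267567/221033772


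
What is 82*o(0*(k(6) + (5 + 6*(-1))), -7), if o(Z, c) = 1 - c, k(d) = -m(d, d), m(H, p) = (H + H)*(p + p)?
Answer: 656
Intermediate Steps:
m(H, p) = 4*H*p (m(H, p) = (2*H)*(2*p) = 4*H*p)
k(d) = -4*d² (k(d) = -4*d*d = -4*d²)
82*o(0*(k(6) + (5 + 6*(-1))), -7) = 82*(1 - 1*(-7)) = 82*(1 + 7) = 82*8 = 656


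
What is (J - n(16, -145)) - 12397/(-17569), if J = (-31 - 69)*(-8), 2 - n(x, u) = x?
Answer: 14313563/17569 ≈ 814.71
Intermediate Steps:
n(x, u) = 2 - x
J = 800 (J = -100*(-8) = 800)
(J - n(16, -145)) - 12397/(-17569) = (800 - (2 - 1*16)) - 12397/(-17569) = (800 - (2 - 16)) - 12397*(-1)/17569 = (800 - 1*(-14)) - 1*(-12397/17569) = (800 + 14) + 12397/17569 = 814 + 12397/17569 = 14313563/17569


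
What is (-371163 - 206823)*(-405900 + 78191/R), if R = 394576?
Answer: 46284633432159537/197288 ≈ 2.3460e+11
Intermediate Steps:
(-371163 - 206823)*(-405900 + 78191/R) = (-371163 - 206823)*(-405900 + 78191/394576) = -577986*(-405900 + 78191*(1/394576)) = -577986*(-405900 + 78191/394576) = -577986*(-160158320209/394576) = 46284633432159537/197288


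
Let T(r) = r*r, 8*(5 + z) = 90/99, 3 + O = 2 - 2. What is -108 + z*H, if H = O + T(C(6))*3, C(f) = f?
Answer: -27327/44 ≈ -621.07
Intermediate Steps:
O = -3 (O = -3 + (2 - 2) = -3 + 0 = -3)
z = -215/44 (z = -5 + (90/99)/8 = -5 + (90*(1/99))/8 = -5 + (1/8)*(10/11) = -5 + 5/44 = -215/44 ≈ -4.8864)
T(r) = r**2
H = 105 (H = -3 + 6**2*3 = -3 + 36*3 = -3 + 108 = 105)
-108 + z*H = -108 - 215/44*105 = -108 - 22575/44 = -27327/44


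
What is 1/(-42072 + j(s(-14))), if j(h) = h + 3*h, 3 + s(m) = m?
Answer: -1/42140 ≈ -2.3730e-5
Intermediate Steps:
s(m) = -3 + m
j(h) = 4*h
1/(-42072 + j(s(-14))) = 1/(-42072 + 4*(-3 - 14)) = 1/(-42072 + 4*(-17)) = 1/(-42072 - 68) = 1/(-42140) = -1/42140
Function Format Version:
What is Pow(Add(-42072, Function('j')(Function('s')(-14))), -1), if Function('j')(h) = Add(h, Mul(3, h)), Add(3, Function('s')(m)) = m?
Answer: Rational(-1, 42140) ≈ -2.3730e-5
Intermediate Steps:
Function('s')(m) = Add(-3, m)
Function('j')(h) = Mul(4, h)
Pow(Add(-42072, Function('j')(Function('s')(-14))), -1) = Pow(Add(-42072, Mul(4, Add(-3, -14))), -1) = Pow(Add(-42072, Mul(4, -17)), -1) = Pow(Add(-42072, -68), -1) = Pow(-42140, -1) = Rational(-1, 42140)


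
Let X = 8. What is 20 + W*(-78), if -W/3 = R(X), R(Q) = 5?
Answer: 1190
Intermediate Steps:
W = -15 (W = -3*5 = -15)
20 + W*(-78) = 20 - 15*(-78) = 20 + 1170 = 1190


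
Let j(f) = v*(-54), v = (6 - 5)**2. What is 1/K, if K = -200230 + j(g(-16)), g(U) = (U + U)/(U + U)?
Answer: -1/200284 ≈ -4.9929e-6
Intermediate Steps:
v = 1 (v = 1**2 = 1)
g(U) = 1 (g(U) = (2*U)/((2*U)) = (2*U)*(1/(2*U)) = 1)
j(f) = -54 (j(f) = 1*(-54) = -54)
K = -200284 (K = -200230 - 54 = -200284)
1/K = 1/(-200284) = -1/200284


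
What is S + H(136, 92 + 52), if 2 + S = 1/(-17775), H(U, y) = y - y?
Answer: -35551/17775 ≈ -2.0001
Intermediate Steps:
H(U, y) = 0
S = -35551/17775 (S = -2 + 1/(-17775) = -2 - 1/17775 = -35551/17775 ≈ -2.0001)
S + H(136, 92 + 52) = -35551/17775 + 0 = -35551/17775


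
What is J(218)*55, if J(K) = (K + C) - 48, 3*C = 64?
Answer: 31570/3 ≈ 10523.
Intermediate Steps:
C = 64/3 (C = (⅓)*64 = 64/3 ≈ 21.333)
J(K) = -80/3 + K (J(K) = (K + 64/3) - 48 = (64/3 + K) - 48 = -80/3 + K)
J(218)*55 = (-80/3 + 218)*55 = (574/3)*55 = 31570/3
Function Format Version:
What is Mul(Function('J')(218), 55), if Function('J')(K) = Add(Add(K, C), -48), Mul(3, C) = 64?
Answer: Rational(31570, 3) ≈ 10523.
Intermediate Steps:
C = Rational(64, 3) (C = Mul(Rational(1, 3), 64) = Rational(64, 3) ≈ 21.333)
Function('J')(K) = Add(Rational(-80, 3), K) (Function('J')(K) = Add(Add(K, Rational(64, 3)), -48) = Add(Add(Rational(64, 3), K), -48) = Add(Rational(-80, 3), K))
Mul(Function('J')(218), 55) = Mul(Add(Rational(-80, 3), 218), 55) = Mul(Rational(574, 3), 55) = Rational(31570, 3)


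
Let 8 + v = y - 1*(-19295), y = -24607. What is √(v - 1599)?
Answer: I*√6919 ≈ 83.181*I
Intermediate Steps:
v = -5320 (v = -8 + (-24607 - 1*(-19295)) = -8 + (-24607 + 19295) = -8 - 5312 = -5320)
√(v - 1599) = √(-5320 - 1599) = √(-6919) = I*√6919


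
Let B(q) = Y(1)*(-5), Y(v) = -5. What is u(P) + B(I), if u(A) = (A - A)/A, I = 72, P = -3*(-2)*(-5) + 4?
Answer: 25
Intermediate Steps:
P = -26 (P = 6*(-5) + 4 = -30 + 4 = -26)
B(q) = 25 (B(q) = -5*(-5) = 25)
u(A) = 0 (u(A) = 0/A = 0)
u(P) + B(I) = 0 + 25 = 25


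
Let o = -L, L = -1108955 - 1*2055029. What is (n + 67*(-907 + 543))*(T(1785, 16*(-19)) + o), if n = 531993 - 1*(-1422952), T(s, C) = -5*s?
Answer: 6091021237863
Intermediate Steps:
L = -3163984 (L = -1108955 - 2055029 = -3163984)
o = 3163984 (o = -1*(-3163984) = 3163984)
n = 1954945 (n = 531993 + 1422952 = 1954945)
(n + 67*(-907 + 543))*(T(1785, 16*(-19)) + o) = (1954945 + 67*(-907 + 543))*(-5*1785 + 3163984) = (1954945 + 67*(-364))*(-8925 + 3163984) = (1954945 - 24388)*3155059 = 1930557*3155059 = 6091021237863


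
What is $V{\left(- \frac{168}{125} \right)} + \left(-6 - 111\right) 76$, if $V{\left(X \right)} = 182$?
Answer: $-8710$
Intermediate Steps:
$V{\left(- \frac{168}{125} \right)} + \left(-6 - 111\right) 76 = 182 + \left(-6 - 111\right) 76 = 182 - 8892 = -8710$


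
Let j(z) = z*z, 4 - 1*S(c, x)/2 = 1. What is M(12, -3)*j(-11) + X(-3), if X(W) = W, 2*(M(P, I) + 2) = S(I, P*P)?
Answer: 118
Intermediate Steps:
S(c, x) = 6 (S(c, x) = 8 - 2*1 = 8 - 2 = 6)
M(P, I) = 1 (M(P, I) = -2 + (1/2)*6 = -2 + 3 = 1)
j(z) = z**2
M(12, -3)*j(-11) + X(-3) = 1*(-11)**2 - 3 = 1*121 - 3 = 121 - 3 = 118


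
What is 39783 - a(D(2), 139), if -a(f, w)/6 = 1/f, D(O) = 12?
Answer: 79567/2 ≈ 39784.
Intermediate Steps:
a(f, w) = -6/f
39783 - a(D(2), 139) = 39783 - (-6)/12 = 39783 - 1*(-½) = 39783 + ½ = 79567/2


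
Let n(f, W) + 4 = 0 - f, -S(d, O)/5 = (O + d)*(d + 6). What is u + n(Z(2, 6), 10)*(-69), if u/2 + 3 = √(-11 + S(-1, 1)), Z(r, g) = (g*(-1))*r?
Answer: -558 + 2*I*√11 ≈ -558.0 + 6.6332*I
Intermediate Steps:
Z(r, g) = -g*r (Z(r, g) = (-g)*r = -g*r)
S(d, O) = -5*(6 + d)*(O + d) (S(d, O) = -5*(O + d)*(d + 6) = -5*(O + d)*(6 + d) = -5*(6 + d)*(O + d))
n(f, W) = -4 - f (n(f, W) = -4 + (0 - f) = -4 - f)
u = -6 + 2*I*√11 (u = -6 + 2*√(-11 + (-30*1 - 30*(-1) - 5*(-1)² - 5*1*(-1))) = -6 + 2*√(-11 + (-30 + 30 - 5*1 + 5)) = -6 + 2*√(-11 + (-30 + 30 - 5 + 5)) = -6 + 2*√(-11 + 0) = -6 + 2*√(-11) = -6 + 2*(I*√11) = -6 + 2*I*√11 ≈ -6.0 + 6.6332*I)
u + n(Z(2, 6), 10)*(-69) = (-6 + 2*I*√11) + (-4 - (-1)*6*2)*(-69) = (-6 + 2*I*√11) + (-4 - 1*(-12))*(-69) = (-6 + 2*I*√11) + (-4 + 12)*(-69) = (-6 + 2*I*√11) + 8*(-69) = (-6 + 2*I*√11) - 552 = -558 + 2*I*√11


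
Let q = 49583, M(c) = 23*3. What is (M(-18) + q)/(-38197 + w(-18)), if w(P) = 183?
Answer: -24826/19007 ≈ -1.3062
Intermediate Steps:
M(c) = 69
(M(-18) + q)/(-38197 + w(-18)) = (69 + 49583)/(-38197 + 183) = 49652/(-38014) = 49652*(-1/38014) = -24826/19007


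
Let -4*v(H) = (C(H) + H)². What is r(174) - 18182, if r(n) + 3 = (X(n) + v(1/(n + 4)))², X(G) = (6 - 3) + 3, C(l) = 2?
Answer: -291687071838671/16062013696 ≈ -18160.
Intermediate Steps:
X(G) = 6 (X(G) = 3 + 3 = 6)
v(H) = -(2 + H)²/4
r(n) = -3 + (6 - (2 + 1/(4 + n))²/4)² (r(n) = -3 + (6 - (2 + 1/(n + 4))²/4)² = -3 + (6 - (2 + 1/(4 + n))²/4)²)
r(174) - 18182 = (-3 + (-(9 + 2*174)² + 24*(4 + 174)²)²/(16*(4 + 174)⁴)) - 18182 = (-3 + (1/16)*(-(9 + 348)² + 24*178²)²/178⁴) - 18182 = (-3 + (1/16)*(1/1003875856)*(-1*357² + 24*31684)²) - 18182 = (-3 + (1/16)*(1/1003875856)*(-1*127449 + 760416)²) - 18182 = (-3 + (1/16)*(1/1003875856)*(-127449 + 760416)²) - 18182 = (-3 + (1/16)*(1/1003875856)*632967²) - 18182 = (-3 + (1/16)*(1/1003875856)*400647223089) - 18182 = (-3 + 400647223089/16062013696) - 18182 = 352461182001/16062013696 - 18182 = -291687071838671/16062013696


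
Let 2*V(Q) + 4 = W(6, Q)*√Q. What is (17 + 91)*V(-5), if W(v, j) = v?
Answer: -216 + 324*I*√5 ≈ -216.0 + 724.49*I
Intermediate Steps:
V(Q) = -2 + 3*√Q (V(Q) = -2 + (6*√Q)/2 = -2 + 3*√Q)
(17 + 91)*V(-5) = (17 + 91)*(-2 + 3*√(-5)) = 108*(-2 + 3*(I*√5)) = 108*(-2 + 3*I*√5) = -216 + 324*I*√5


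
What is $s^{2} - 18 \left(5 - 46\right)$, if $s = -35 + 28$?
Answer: $787$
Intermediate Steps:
$s = -7$
$s^{2} - 18 \left(5 - 46\right) = \left(-7\right)^{2} - 18 \left(5 - 46\right) = 49 - 18 \left(-41\right) = 49 - -738 = 49 + 738 = 787$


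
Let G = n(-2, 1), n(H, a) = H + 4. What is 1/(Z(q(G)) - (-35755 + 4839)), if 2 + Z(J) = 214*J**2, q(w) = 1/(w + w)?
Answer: 8/247419 ≈ 3.2334e-5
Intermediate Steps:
n(H, a) = 4 + H
G = 2 (G = 4 - 2 = 2)
q(w) = 1/(2*w)
Z(J) = -2 + 214*J**2
1/(Z(q(G)) - (-35755 + 4839)) = 1/((-2 + 214*((1/2)/2)**2) - (-35755 + 4839)) = 1/((-2 + 214*((1/2)*(1/2))**2) - 1*(-30916)) = 1/((-2 + 214*(1/4)**2) + 30916) = 1/((-2 + 214*(1/16)) + 30916) = 1/((-2 + 107/8) + 30916) = 1/(91/8 + 30916) = 1/(247419/8) = 8/247419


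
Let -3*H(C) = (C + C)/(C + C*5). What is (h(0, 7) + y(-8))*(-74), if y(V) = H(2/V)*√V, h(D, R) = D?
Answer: 148*I*√2/9 ≈ 23.256*I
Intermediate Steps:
H(C) = -⅑ (H(C) = -(C + C)/(3*(C + C*5)) = -2*C/(3*(C + 5*C)) = -2*C/(3*(6*C)) = -2*C*1/(6*C)/3 = -⅓*⅓ = -⅑)
y(V) = -√V/9
(h(0, 7) + y(-8))*(-74) = (0 - 2*I*√2/9)*(-74) = -2*I*√2/9*(-74) = 148*I*√2/9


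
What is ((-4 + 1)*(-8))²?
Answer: 576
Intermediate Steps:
((-4 + 1)*(-8))² = (-3*(-8))² = 24² = 576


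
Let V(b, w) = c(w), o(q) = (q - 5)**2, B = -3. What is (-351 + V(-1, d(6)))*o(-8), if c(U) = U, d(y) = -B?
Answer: -58812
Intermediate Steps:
d(y) = 3 (d(y) = -1*(-3) = 3)
o(q) = (-5 + q)**2
V(b, w) = w
(-351 + V(-1, d(6)))*o(-8) = (-351 + 3)*(-5 - 8)**2 = -348*(-13)**2 = -348*169 = -58812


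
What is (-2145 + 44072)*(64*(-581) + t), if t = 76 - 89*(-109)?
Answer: -1149093289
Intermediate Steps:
t = 9777 (t = 76 + 9701 = 9777)
(-2145 + 44072)*(64*(-581) + t) = (-2145 + 44072)*(64*(-581) + 9777) = 41927*(-37184 + 9777) = 41927*(-27407) = -1149093289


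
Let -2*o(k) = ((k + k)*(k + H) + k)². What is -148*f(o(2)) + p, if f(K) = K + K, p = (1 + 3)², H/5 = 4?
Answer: 1198816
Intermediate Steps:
H = 20 (H = 5*4 = 20)
p = 16 (p = 4² = 16)
o(k) = -(k + 2*k*(20 + k))²/2 (o(k) = -((k + k)*(k + 20) + k)²/2 = -((2*k)*(20 + k) + k)²/2 = -(2*k*(20 + k) + k)²/2 = -(k + 2*k*(20 + k))²/2)
f(K) = 2*K
-148*f(o(2)) + p = -296*(-½*2²*(41 + 2*2)²) + 16 = -296*(-½*4*(41 + 4)²) + 16 = -296*(-½*4*45²) + 16 = -296*(-½*4*2025) + 16 = -296*(-4050) + 16 = -148*(-8100) + 16 = 1198800 + 16 = 1198816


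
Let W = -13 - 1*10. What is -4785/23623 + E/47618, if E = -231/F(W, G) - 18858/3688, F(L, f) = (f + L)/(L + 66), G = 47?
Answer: -876821600107/4148557491632 ≈ -0.21136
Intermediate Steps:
W = -23 (W = -13 - 10 = -23)
F(L, f) = (L + f)/(66 + L)
E = -1545229/3688 (E = -231*(66 - 23)/(-23 + 47) - 18858/3688 = -231/(24/43) - 18858*1/3688 = -231/((1/43)*24) - 9429/1844 = -231/24/43 - 9429/1844 = -231*43/24 - 9429/1844 = -3311/8 - 9429/1844 = -1545229/3688 ≈ -418.99)
-4785/23623 + E/47618 = -4785/23623 - 1545229/3688/47618 = -4785*1/23623 - 1545229/3688*1/47618 = -4785/23623 - 1545229/175615184 = -876821600107/4148557491632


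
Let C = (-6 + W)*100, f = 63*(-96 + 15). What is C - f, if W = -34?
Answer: 1103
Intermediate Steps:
f = -5103 (f = 63*(-81) = -5103)
C = -4000 (C = (-6 - 34)*100 = -40*100 = -4000)
C - f = -4000 - 1*(-5103) = -4000 + 5103 = 1103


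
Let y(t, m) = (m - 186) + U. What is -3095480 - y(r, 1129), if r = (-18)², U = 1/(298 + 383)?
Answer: -2108664064/681 ≈ -3.0964e+6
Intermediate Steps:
U = 1/681 ≈ 0.0014684
r = 324
y(t, m) = -126665/681 + m (y(t, m) = (m - 186) + 1/681 = (-186 + m) + 1/681 = -126665/681 + m)
-3095480 - y(r, 1129) = -3095480 - (-126665/681 + 1129) = -3095480 - 1*642184/681 = -3095480 - 642184/681 = -2108664064/681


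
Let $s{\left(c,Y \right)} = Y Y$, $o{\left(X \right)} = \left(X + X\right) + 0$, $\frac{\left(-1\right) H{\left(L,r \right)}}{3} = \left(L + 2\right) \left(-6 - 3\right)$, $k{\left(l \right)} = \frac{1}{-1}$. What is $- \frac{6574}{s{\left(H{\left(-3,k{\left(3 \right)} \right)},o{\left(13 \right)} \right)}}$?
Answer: $- \frac{3287}{338} \approx -9.7249$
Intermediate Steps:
$k{\left(l \right)} = -1$
$H{\left(L,r \right)} = 54 + 27 L$ ($H{\left(L,r \right)} = - 3 \left(L + 2\right) \left(-6 - 3\right) = - 3 \left(2 + L\right) \left(-9\right) = - 3 \left(-18 - 9 L\right) = 54 + 27 L$)
$o{\left(X \right)} = 2 X$ ($o{\left(X \right)} = 2 X + 0 = 2 X$)
$s{\left(c,Y \right)} = Y^{2}$
$- \frac{6574}{s{\left(H{\left(-3,k{\left(3 \right)} \right)},o{\left(13 \right)} \right)}} = - \frac{6574}{\left(2 \cdot 13\right)^{2}} = - \frac{6574}{26^{2}} = - \frac{6574}{676} = \left(-6574\right) \frac{1}{676} = - \frac{3287}{338}$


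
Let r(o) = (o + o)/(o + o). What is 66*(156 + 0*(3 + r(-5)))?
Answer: 10296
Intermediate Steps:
r(o) = 1 (r(o) = (2*o)/((2*o)) = (2*o)*(1/(2*o)) = 1)
66*(156 + 0*(3 + r(-5))) = 66*(156 + 0*(3 + 1)) = 66*(156 + 0*4) = 66*(156 + 0) = 66*156 = 10296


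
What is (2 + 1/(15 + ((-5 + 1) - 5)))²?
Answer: 169/36 ≈ 4.6944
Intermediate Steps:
(2 + 1/(15 + ((-5 + 1) - 5)))² = (2 + 1/(15 + (-4 - 5)))² = (2 + 1/(15 - 9))² = (2 + 1/6)² = (2 + ⅙)² = (13/6)² = 169/36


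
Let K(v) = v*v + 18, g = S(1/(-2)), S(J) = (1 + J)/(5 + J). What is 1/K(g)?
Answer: 81/1459 ≈ 0.055517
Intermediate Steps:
S(J) = (1 + J)/(5 + J)
g = 1/9 (g = (1 + 1/(-2))/(5 + 1/(-2)) = (1 - 1/2)/(5 - 1/2) = (1/2)/(9/2) = (2/9)*(1/2) = 1/9 ≈ 0.11111)
K(v) = 18 + v**2 (K(v) = v**2 + 18 = 18 + v**2)
1/K(g) = 1/(18 + (1/9)**2) = 1/(18 + 1/81) = 1/(1459/81) = 81/1459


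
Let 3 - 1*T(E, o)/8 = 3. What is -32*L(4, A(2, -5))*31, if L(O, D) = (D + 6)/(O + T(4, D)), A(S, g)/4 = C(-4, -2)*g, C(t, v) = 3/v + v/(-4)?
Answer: -6448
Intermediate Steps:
T(E, o) = 0 (T(E, o) = 24 - 8*3 = 24 - 24 = 0)
C(t, v) = 3/v - v/4 (C(t, v) = 3/v + v*(-1/4) = 3/v - v/4)
A(S, g) = -4*g (A(S, g) = 4*((3/(-2) - 1/4*(-2))*g) = 4*((3*(-1/2) + 1/2)*g) = 4*((-3/2 + 1/2)*g) = 4*(-g) = -4*g)
L(O, D) = (6 + D)/O (L(O, D) = (D + 6)/(O + 0) = (6 + D)/O)
-32*L(4, A(2, -5))*31 = -32*(6 - 4*(-5))/4*31 = -8*(6 + 20)*31 = -8*26*31 = -32*13/2*31 = -208*31 = -6448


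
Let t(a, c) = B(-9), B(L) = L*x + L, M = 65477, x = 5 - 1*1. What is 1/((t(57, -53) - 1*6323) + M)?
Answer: 1/59109 ≈ 1.6918e-5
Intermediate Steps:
x = 4 (x = 5 - 1 = 4)
B(L) = 5*L (B(L) = L*4 + L = 4*L + L = 5*L)
t(a, c) = -45 (t(a, c) = 5*(-9) = -45)
1/((t(57, -53) - 1*6323) + M) = 1/((-45 - 1*6323) + 65477) = 1/((-45 - 6323) + 65477) = 1/(-6368 + 65477) = 1/59109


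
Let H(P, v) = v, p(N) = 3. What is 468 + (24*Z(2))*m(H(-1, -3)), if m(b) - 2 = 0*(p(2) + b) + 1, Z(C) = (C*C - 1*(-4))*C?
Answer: 1620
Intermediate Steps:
Z(C) = C*(4 + C²) (Z(C) = (C² + 4)*C = (4 + C²)*C = C*(4 + C²))
m(b) = 3 (m(b) = 2 + (0*(3 + b) + 1) = 2 + (0 + 1) = 2 + 1 = 3)
468 + (24*Z(2))*m(H(-1, -3)) = 468 + (24*(2*(4 + 2²)))*3 = 468 + (24*(2*(4 + 4)))*3 = 468 + (24*(2*8))*3 = 468 + (24*16)*3 = 468 + 384*3 = 468 + 1152 = 1620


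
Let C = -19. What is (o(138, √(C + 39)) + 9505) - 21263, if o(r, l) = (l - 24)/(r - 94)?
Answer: -129344/11 + √5/22 ≈ -11758.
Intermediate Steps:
o(r, l) = (-24 + l)/(-94 + r)
(o(138, √(C + 39)) + 9505) - 21263 = ((-24 + √(-19 + 39))/(-94 + 138) + 9505) - 21263 = ((-24 + √20)/44 + 9505) - 21263 = ((-24 + 2*√5)/44 + 9505) - 21263 = ((-6/11 + √5/22) + 9505) - 21263 = (104549/11 + √5/22) - 21263 = -129344/11 + √5/22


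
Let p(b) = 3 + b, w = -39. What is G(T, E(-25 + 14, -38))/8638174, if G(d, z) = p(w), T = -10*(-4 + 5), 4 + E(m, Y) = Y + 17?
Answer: -18/4319087 ≈ -4.1675e-6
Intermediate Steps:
E(m, Y) = 13 + Y (E(m, Y) = -4 + (Y + 17) = -4 + (17 + Y) = 13 + Y)
T = -10 (T = -10*1 = -10)
G(d, z) = -36 (G(d, z) = 3 - 39 = -36)
G(T, E(-25 + 14, -38))/8638174 = -36/8638174 = -36*1/8638174 = -18/4319087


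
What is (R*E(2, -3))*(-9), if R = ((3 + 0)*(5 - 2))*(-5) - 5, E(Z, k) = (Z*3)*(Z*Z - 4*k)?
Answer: 43200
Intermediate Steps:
E(Z, k) = 3*Z*(Z² - 4*k) (E(Z, k) = (3*Z)*(Z² - 4*k) = 3*Z*(Z² - 4*k))
R = -50 (R = (3*3)*(-5) - 5 = 9*(-5) - 5 = -45 - 5 = -50)
(R*E(2, -3))*(-9) = -150*2*(2² - 4*(-3))*(-9) = -150*2*(4 + 12)*(-9) = -150*2*16*(-9) = -50*96*(-9) = -4800*(-9) = 43200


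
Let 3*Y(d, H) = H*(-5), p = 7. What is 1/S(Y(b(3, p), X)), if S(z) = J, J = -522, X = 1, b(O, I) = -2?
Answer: -1/522 ≈ -0.0019157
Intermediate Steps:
Y(d, H) = -5*H/3 (Y(d, H) = (H*(-5))/3 = (-5*H)/3 = -5*H/3)
S(z) = -522
1/S(Y(b(3, p), X)) = 1/(-522) = -1/522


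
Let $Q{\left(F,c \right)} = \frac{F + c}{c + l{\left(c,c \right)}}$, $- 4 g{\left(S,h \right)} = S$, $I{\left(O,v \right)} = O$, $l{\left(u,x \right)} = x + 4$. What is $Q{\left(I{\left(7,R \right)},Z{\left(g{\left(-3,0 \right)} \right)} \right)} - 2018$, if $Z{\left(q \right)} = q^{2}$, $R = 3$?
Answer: $- \frac{165355}{82} \approx -2016.5$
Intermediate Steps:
$l{\left(u,x \right)} = 4 + x$
$g{\left(S,h \right)} = - \frac{S}{4}$
$Q{\left(F,c \right)} = \frac{F + c}{4 + 2 c}$ ($Q{\left(F,c \right)} = \frac{F + c}{c + \left(4 + c\right)} = \frac{F + c}{4 + 2 c}$)
$Q{\left(I{\left(7,R \right)},Z{\left(g{\left(-3,0 \right)} \right)} \right)} - 2018 = \frac{7 + \left(\left(- \frac{1}{4}\right) \left(-3\right)\right)^{2}}{2 \left(2 + \left(\left(- \frac{1}{4}\right) \left(-3\right)\right)^{2}\right)} - 2018 = \frac{7 + \left(\frac{3}{4}\right)^{2}}{2 \left(2 + \left(\frac{3}{4}\right)^{2}\right)} - 2018 = \frac{7 + \frac{9}{16}}{2 \left(2 + \frac{9}{16}\right)} - 2018 = \frac{1}{2} \frac{1}{\frac{41}{16}} \cdot \frac{121}{16} - 2018 = \frac{1}{2} \cdot \frac{16}{41} \cdot \frac{121}{16} - 2018 = \frac{121}{82} - 2018 = - \frac{165355}{82}$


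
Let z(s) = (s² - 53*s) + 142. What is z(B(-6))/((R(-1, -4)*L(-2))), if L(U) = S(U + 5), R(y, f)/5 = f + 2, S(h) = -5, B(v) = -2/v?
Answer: 112/45 ≈ 2.4889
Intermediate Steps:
R(y, f) = 10 + 5*f (R(y, f) = 5*(f + 2) = 5*(2 + f) = 10 + 5*f)
L(U) = -5
z(s) = 142 + s² - 53*s
z(B(-6))/((R(-1, -4)*L(-2))) = (142 + (-2/(-6))² - (-106)/(-6))/(((10 + 5*(-4))*(-5))) = (142 + (-2*(-⅙))² - (-106)*(-1)/6)/(((10 - 20)*(-5))) = (142 + (⅓)² - 53*⅓)/((-10*(-5))) = (142 + ⅑ - 53/3)/50 = (1120/9)*(1/50) = 112/45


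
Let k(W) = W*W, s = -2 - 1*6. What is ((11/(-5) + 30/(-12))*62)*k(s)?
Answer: -93248/5 ≈ -18650.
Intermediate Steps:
s = -8 (s = -2 - 6 = -8)
k(W) = W**2
((11/(-5) + 30/(-12))*62)*k(s) = ((11/(-5) + 30/(-12))*62)*(-8)**2 = ((11*(-1/5) + 30*(-1/12))*62)*64 = ((-11/5 - 5/2)*62)*64 = -47/10*62*64 = -1457/5*64 = -93248/5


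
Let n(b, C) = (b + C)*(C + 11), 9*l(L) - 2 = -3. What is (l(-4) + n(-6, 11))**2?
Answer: 978121/81 ≈ 12076.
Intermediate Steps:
l(L) = -1/9 (l(L) = 2/9 + (1/9)*(-3) = 2/9 - 1/3 = -1/9)
n(b, C) = (11 + C)*(C + b) (n(b, C) = (C + b)*(11 + C) = (11 + C)*(C + b))
(l(-4) + n(-6, 11))**2 = (-1/9 + (11**2 + 11*11 + 11*(-6) + 11*(-6)))**2 = (-1/9 + (121 + 121 - 66 - 66))**2 = (-1/9 + 110)**2 = (989/9)**2 = 978121/81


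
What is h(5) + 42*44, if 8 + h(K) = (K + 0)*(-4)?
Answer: 1820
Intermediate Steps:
h(K) = -8 - 4*K (h(K) = -8 + (K + 0)*(-4) = -8 + K*(-4) = -8 - 4*K)
h(5) + 42*44 = (-8 - 4*5) + 42*44 = (-8 - 20) + 1848 = -28 + 1848 = 1820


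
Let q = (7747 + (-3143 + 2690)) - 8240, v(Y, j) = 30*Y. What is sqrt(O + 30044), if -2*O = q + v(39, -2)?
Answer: 2*sqrt(7483) ≈ 173.01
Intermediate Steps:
q = -946 (q = (7747 - 453) - 8240 = 7294 - 8240 = -946)
O = -112 (O = -(-946 + 30*39)/2 = -(-946 + 1170)/2 = -1/2*224 = -112)
sqrt(O + 30044) = sqrt(-112 + 30044) = sqrt(29932) = 2*sqrt(7483)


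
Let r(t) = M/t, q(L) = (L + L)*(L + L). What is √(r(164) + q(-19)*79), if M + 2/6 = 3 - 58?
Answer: √6903402798/246 ≈ 337.75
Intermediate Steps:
M = -166/3 (M = -⅓ + (3 - 58) = -⅓ - 55 = -166/3 ≈ -55.333)
q(L) = 4*L² (q(L) = (2*L)*(2*L) = 4*L²)
r(t) = -166/(3*t)
√(r(164) + q(-19)*79) = √(-166/3/164 + (4*(-19)²)*79) = √(-166/3*1/164 + (4*361)*79) = √(-83/246 + 1444*79) = √(-83/246 + 114076) = √(28062613/246) = √6903402798/246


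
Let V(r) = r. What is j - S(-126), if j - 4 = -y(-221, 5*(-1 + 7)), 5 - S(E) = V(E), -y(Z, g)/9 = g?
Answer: 143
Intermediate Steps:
y(Z, g) = -9*g
S(E) = 5 - E
j = 274 (j = 4 - (-9)*5*(-1 + 7) = 4 - (-9)*5*6 = 4 - (-9)*30 = 4 - 1*(-270) = 4 + 270 = 274)
j - S(-126) = 274 - (5 - 1*(-126)) = 274 - (5 + 126) = 274 - 1*131 = 274 - 131 = 143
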